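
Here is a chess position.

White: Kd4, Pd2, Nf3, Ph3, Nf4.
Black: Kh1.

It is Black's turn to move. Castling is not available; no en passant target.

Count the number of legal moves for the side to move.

Black to move; king on h1.
In check: no.
Legal moves: none.
Count: 0.

0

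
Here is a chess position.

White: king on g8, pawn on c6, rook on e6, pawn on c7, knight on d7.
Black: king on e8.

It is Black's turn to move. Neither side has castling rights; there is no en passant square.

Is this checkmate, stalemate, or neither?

checkmate

Black to move; black king on e8.
In check: yes, from the white rook on e6.
King squares — d7: attacked by Pc6; e7: attacked by Re6; f7: attacked by Kg8; d8: attacked by Pc7; f8: attacked by Nd7.
Legal moves for Black: none.
In check with no legal moves → checkmate.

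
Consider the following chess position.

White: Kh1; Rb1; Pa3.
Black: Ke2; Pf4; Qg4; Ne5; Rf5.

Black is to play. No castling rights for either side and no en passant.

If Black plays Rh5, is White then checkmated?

After Rh5: white king on h1; in check: yes, from the black rook on h5.
King squares — g1: attacked by Qg4; g2: attacked by Qg4; h2: attacked by Rh5.
White has no legal moves → checkmate.

yes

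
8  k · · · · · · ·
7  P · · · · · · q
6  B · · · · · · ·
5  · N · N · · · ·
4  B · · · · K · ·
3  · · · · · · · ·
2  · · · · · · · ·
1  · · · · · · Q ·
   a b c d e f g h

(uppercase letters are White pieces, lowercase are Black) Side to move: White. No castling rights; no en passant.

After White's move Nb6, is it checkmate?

After Nb6: black king on a8; in check: yes, from the white knight on b6.
King squares — a7: attacked by Nb5; b7: attacked by Ba6; b8: attacked by Pa7.
Black has no legal moves → checkmate.

yes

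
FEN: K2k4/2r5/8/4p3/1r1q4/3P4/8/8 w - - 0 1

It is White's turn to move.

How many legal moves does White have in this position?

0

White to move; king on a8.
In check: no.
Legal moves: none.
Count: 0.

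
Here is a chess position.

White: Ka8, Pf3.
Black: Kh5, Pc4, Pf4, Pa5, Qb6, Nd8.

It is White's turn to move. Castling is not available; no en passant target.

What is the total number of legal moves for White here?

White to move; king on a8.
In check: no.
Legal moves: none.
Count: 0.

0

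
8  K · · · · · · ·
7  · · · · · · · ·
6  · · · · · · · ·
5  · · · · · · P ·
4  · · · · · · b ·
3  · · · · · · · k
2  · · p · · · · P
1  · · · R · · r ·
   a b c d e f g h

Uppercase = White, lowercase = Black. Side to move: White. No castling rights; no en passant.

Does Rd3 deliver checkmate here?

no

After Rd3: black king on h3; in check: yes, from the white rook on d3.
Black has 5 legal replies: Kh4, Kxh2, Kg2, Bf3+, Rg3.
In check but a legal move exists → not checkmate.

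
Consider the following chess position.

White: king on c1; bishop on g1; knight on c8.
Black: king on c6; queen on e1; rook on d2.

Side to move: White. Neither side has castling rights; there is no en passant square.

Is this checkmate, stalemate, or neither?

checkmate

White to move; white king on c1.
In check: yes, from the black queen on e1.
King squares — b1: attacked by Qe1; d1: attacked by Qe1; b2: attacked by Rd2; c2: attacked by Rd2; d2: attacked by Qe1.
Legal moves for White: none.
In check with no legal moves → checkmate.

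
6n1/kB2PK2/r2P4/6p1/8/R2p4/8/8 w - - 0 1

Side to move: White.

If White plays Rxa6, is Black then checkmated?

After Rxa6: black king on a7; in check: yes, from the white rook on a6.
Black has 2 legal replies: Kb8, Kxb7.
In check but a legal move exists → not checkmate.

no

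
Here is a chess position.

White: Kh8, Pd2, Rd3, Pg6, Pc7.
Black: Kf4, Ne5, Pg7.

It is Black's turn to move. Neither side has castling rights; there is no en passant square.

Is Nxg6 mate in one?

no

After Nxg6: white king on h8; in check: yes, from the black knight on g6.
White has 3 legal replies: Kg8, Kh7, Kxg7.
In check but a legal move exists → not checkmate.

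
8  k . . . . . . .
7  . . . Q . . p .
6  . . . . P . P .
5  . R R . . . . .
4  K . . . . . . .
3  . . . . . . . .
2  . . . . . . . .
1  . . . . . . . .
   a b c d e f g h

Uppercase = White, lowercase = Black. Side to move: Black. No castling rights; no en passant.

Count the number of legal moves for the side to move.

Black to move; king on a8.
In check: no.
Legal moves: none.
Count: 0.

0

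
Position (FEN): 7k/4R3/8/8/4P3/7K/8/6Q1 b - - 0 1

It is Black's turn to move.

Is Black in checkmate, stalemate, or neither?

Black to move; black king on h8.
In check: no.
King squares — g7: attacked by Qg1; h7: attacked by Re7; g8: attacked by Qg1.
Legal moves for Black: none.
Not in check and no legal moves → stalemate.

stalemate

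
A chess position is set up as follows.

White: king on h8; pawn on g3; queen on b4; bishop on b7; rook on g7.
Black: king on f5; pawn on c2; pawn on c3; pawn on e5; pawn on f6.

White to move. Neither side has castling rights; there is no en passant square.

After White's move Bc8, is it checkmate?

After Bc8: black king on f5; in check: yes, from the white bishop on c8.
King squares — e4: attacked by Qb4; f4: attacked by Pg3; g4: attacked by Qb4; e5: own pawn; g5: attacked by Rg7; e6: attacked by Bc8; f6: own pawn; g6: attacked by Rg7.
Black has no legal moves → checkmate.

yes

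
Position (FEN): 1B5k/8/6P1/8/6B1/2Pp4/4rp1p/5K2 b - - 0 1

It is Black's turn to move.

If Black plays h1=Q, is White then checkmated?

After h1=Q: white king on f1; in check: yes, from the black queen on h1.
King squares — e1: attacked by Qh1; g1: attacked by Qh1; e2: attacked by Pd3; f2: attacked by Re2; g2: attacked by Qh1.
White has no legal moves → checkmate.

yes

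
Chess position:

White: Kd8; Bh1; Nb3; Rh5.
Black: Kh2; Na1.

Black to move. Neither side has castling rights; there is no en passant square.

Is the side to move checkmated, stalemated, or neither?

neither

Black to move; black king on h2.
In check: yes, from the white rook on h5.
Legal moves for Black: Kg3, Kg1.
Black is in check but has 2 legal moves → neither.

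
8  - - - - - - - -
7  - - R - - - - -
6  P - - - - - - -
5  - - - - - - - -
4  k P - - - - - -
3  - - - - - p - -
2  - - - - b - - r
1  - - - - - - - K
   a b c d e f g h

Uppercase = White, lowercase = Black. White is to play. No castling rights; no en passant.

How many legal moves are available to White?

2

White to move; king on h1.
In check: yes, from the black rook on h2.
Legal moves: Kxh2, Kg1.
Count: 2.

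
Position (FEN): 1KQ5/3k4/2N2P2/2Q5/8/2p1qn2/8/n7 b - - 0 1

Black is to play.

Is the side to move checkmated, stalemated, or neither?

checkmate

Black to move; black king on d7.
In check: yes, from the white queen on c8.
King squares — c6: attacked by Qc5; d6: attacked by Qc5; e6: attacked by Qc8; c7: attacked by Kb8; e7: attacked by Qc5; c8: attacked by Kb8; d8: attacked by Nc6; e8: attacked by Qc8.
Legal moves for Black: none.
In check with no legal moves → checkmate.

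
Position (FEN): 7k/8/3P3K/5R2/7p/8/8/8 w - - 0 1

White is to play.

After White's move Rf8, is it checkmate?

yes

After Rf8: black king on h8; in check: yes, from the white rook on f8.
King squares — g7: attacked by Kh6; h7: attacked by Kh6; g8: attacked by Rf8.
Black has no legal moves → checkmate.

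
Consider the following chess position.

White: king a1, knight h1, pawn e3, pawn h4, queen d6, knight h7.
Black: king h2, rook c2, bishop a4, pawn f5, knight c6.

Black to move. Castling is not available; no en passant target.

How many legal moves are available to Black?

6

Black to move; king on h2.
In check: yes, from the white queen on d6.
Legal moves: Kh3, Kg2, Kxh1, Kg1, Ne5, f4.
Count: 6.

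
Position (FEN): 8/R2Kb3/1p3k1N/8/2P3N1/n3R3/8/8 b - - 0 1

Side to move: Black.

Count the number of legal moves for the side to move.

Black to move; king on f6.
In check: yes, from the white knight on g4.
Legal moves: Kg7, Kg6, Kg5.
Count: 3.

3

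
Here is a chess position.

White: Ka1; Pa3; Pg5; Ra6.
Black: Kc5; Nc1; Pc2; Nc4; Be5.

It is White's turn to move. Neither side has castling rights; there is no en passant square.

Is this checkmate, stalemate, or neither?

White to move; white king on a1.
In check: yes, from the black bishop on e5.
King squares — b1: attacked by Pc2; a2: attacked by Nc1; b2: attacked by Nc4.
Legal moves for White: none.
In check with no legal moves → checkmate.

checkmate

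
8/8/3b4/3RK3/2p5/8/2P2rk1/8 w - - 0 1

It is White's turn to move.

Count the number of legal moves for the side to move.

5

White to move; king on e5.
In check: yes, from the black bishop on d6.
Legal moves: Ke6, Kxd6, Ke4, Kd4, Rxd6.
Count: 5.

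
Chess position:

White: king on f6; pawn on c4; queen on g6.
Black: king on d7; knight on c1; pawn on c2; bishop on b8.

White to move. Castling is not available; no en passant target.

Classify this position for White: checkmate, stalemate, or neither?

neither

White to move; white king on f6.
In check: no.
Legal moves for White include: Qg8, Qe8+, Qh7+, Qg7+, Qf7+, Qh6, Qh5, Qg5, Qf5+, Qg4+, Qe4, Qg3, Qd3+, Qg2, Qxc2, Qg1, Kg7, Kf7, ... (list truncated; more exist).
White has legal moves and is not in check → neither.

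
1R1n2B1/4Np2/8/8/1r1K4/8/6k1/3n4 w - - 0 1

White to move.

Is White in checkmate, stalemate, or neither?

neither

White to move; white king on d4.
In check: yes, from the black rook on b4.
King squares — c3: attacked by Nd1; d3: available; e3: attacked by Nd1; c4: attacked by Rb4; e4: attacked by Rb4; c5: available; d5: available; e5: available.
Legal moves for White: Ke5, Kd5, Kc5, Kd3, Rxb4.
White is in check but has 5 legal moves → neither.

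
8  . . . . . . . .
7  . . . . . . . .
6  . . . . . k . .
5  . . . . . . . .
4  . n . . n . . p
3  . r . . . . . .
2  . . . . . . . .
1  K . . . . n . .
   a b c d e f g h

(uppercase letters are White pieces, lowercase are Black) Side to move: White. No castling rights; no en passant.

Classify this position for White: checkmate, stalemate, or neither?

White to move; white king on a1.
In check: no.
King squares — b1: attacked by Rb3; a2: attacked by Nb4; b2: attacked by Rb3.
Legal moves for White: none.
Not in check and no legal moves → stalemate.

stalemate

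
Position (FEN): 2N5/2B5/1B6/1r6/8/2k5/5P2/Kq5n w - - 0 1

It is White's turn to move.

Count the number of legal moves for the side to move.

0

White to move; king on a1.
In check: yes, from the black queen on b1.
Legal moves: none.
Count: 0.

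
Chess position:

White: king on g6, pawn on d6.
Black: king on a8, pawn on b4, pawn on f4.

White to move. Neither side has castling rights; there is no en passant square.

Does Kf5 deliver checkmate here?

After Kf5: black king on a8; in check: no.
Black is not in check, so this cannot be checkmate.

no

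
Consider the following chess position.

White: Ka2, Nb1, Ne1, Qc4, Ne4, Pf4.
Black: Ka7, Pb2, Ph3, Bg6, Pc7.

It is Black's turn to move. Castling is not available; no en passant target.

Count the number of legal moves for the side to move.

Black to move; king on a7.
In check: no.
Legal moves: Kb8, Ka8, Kb7, Kb6, Be8, Bh7, Bf7, Bh5, Bf5, Bxe4, c6, h2, c5.
Count: 13.

13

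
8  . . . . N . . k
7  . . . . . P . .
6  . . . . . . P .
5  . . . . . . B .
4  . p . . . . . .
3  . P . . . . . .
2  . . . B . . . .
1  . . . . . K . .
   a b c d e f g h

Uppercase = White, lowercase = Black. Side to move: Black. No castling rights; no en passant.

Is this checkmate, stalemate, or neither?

Black to move; black king on h8.
In check: no.
King squares — g7: attacked by Ne8; h7: attacked by Pg6; g8: attacked by Pf7.
Legal moves for Black: none.
Not in check and no legal moves → stalemate.

stalemate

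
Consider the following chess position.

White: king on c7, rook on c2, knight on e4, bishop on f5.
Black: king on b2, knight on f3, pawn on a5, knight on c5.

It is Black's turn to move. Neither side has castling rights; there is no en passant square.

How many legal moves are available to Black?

Black to move; king on b2.
In check: yes, from the white rook on c2.
Legal moves: Kb3, Ka3, Kxc2, Kb1, Ka1.
Count: 5.

5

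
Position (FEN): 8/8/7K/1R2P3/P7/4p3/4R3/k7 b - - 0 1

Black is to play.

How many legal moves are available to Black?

0

Black to move; king on a1.
In check: no.
Legal moves: none.
Count: 0.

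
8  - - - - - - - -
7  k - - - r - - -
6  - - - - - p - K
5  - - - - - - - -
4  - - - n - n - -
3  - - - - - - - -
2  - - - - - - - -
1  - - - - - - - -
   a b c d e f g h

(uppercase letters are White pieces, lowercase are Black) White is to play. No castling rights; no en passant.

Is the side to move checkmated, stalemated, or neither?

White to move; white king on h6.
In check: no.
King squares — g5: attacked by Pf6; h5: attacked by Nf4; g6: attacked by Nf4; g7: attacked by Re7; h7: attacked by Re7.
Legal moves for White: none.
Not in check and no legal moves → stalemate.

stalemate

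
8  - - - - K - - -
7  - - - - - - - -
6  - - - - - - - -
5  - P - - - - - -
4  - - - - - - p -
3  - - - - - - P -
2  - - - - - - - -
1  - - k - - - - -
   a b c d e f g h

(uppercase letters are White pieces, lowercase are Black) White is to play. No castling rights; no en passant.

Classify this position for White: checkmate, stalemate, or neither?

White to move; white king on e8.
In check: no.
Legal moves for White: Kf8, Kd8, Kf7, Ke7, Kd7, b6.
White has 6 legal moves and is not in check → neither.

neither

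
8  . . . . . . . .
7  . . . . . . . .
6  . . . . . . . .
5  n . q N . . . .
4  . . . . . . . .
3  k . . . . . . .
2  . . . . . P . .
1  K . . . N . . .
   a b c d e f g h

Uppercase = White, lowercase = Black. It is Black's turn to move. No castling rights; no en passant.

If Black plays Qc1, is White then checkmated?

yes

After Qc1: white king on a1; in check: yes, from the black queen on c1.
King squares — b1: attacked by Qc1; a2: attacked by Ka3; b2: attacked by Qc1.
White has no legal moves → checkmate.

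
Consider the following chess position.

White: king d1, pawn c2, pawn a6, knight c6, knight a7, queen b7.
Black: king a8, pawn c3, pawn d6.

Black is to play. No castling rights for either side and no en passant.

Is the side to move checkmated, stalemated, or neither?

checkmate

Black to move; black king on a8.
In check: yes, from the white queen on b7.
King squares — a7: attacked by Nc6; b7: attacked by Pa6; b8: attacked by Nc6.
Legal moves for Black: none.
In check with no legal moves → checkmate.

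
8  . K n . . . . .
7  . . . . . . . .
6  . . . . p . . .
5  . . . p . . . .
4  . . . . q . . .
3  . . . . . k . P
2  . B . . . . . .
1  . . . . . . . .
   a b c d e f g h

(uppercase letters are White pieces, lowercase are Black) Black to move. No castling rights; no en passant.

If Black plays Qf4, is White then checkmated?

no

After Qf4: white king on b8; in check: yes, from the black queen on f4.
White has 4 legal replies: Kxc8, Ka8, Kb7, Be5.
In check but a legal move exists → not checkmate.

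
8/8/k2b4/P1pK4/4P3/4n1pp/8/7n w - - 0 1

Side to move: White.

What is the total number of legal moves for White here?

White to move; king on d5.
In check: yes, from the black knight on e3.
Legal moves: Ke6, Kxd6, Kc6.
Count: 3.

3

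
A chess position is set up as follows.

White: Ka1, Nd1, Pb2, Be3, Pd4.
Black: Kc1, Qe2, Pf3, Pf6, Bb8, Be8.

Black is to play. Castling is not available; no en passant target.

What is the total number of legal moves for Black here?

Black to move; king on c1.
In check: yes, from the white bishop on e3.
Legal moves: Kc2, Kxd1, Qxe3, Qd2.
Count: 4.

4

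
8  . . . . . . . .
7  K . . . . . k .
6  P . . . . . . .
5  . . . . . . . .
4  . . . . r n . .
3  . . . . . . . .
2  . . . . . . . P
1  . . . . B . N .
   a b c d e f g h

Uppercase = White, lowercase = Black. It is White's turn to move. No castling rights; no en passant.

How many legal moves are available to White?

White to move; king on a7.
In check: no.
Legal moves: Kb8, Ka8, Kb7, Kb6, Nh3, Nf3, Ne2, Ba5, Bh4, Bb4, Bg3, Bc3+, Bf2, Bd2, h3, h4.
Count: 16.

16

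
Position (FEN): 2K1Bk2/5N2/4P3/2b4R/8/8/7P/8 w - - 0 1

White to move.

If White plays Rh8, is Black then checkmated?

After Rh8: black king on f8; in check: yes, from the white rook on h8.
Black has 2 legal replies: Kg7, Ke7.
In check but a legal move exists → not checkmate.

no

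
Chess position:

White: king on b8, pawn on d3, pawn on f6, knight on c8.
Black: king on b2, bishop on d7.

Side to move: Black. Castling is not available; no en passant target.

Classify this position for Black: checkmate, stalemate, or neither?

neither

Black to move; black king on b2.
In check: no.
Legal moves for Black: Be8, Bxc8, Be6, Bc6, Bf5, Bb5, Bg4, Ba4, Bh3, Kc3, Kb3, Ka3, Kc2, Ka2, Kc1, Kb1, Ka1.
Black has 17 legal moves and is not in check → neither.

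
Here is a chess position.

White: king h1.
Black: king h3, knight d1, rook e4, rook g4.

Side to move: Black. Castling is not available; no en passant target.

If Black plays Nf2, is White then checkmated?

yes

After Nf2: white king on h1; in check: yes, from the black knight on f2.
King squares — g1: attacked by Rg4; g2: attacked by Kh3; h2: attacked by Kh3.
White has no legal moves → checkmate.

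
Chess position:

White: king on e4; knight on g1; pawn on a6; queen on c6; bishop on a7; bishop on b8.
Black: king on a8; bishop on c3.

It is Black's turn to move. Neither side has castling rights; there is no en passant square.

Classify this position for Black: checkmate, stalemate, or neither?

checkmate

Black to move; black king on a8.
In check: yes, from the white queen on c6.
King squares — a7: attacked by Bb8; b7: attacked by Pa6; b8: attacked by Ba7.
Legal moves for Black: none.
In check with no legal moves → checkmate.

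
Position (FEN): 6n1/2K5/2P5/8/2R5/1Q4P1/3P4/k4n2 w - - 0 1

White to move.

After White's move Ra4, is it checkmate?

yes

After Ra4: black king on a1; in check: yes, from the white rook on a4.
King squares — b1: attacked by Qb3; a2: attacked by Qb3; b2: attacked by Qb3.
Black has no legal moves → checkmate.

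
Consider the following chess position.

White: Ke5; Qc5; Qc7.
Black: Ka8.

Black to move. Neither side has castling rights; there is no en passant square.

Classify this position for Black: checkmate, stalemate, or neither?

stalemate

Black to move; black king on a8.
In check: no.
King squares — a7: attacked by Qc5; b7: attacked by Qc7; b8: attacked by Qc7.
Legal moves for Black: none.
Not in check and no legal moves → stalemate.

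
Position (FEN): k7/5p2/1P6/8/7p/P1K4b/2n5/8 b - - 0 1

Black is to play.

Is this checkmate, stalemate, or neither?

Black to move; black king on a8.
In check: no.
Legal moves for Black: Kb8, Kb7, Bc8, Bd7, Be6, Bf5, Bg4, Bg2, Bf1, Nd4, Nb4, Ne3, Nxa3, Ne1, Na1, f6, f5.
Black has 17 legal moves and is not in check → neither.

neither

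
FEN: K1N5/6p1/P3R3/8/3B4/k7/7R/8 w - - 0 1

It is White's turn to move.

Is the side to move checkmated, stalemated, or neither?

neither

White to move; white king on a8.
In check: no.
Legal moves for White include: Ne7, Na7, Nd6, Nb6, Kb8, Kb7, Ka7, Re8, Re7, Reh6, Rg6, Rf6, Rd6, Rc6, Rb6, Re5, Re4, Re3+, ... (list truncated; more exist).
White has legal moves and is not in check → neither.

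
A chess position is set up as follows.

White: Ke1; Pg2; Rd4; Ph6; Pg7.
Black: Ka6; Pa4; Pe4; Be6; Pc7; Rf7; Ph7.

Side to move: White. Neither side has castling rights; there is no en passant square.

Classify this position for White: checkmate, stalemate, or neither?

neither

White to move; white king on e1.
In check: no.
Legal moves for White include: Rd8, Rd7, Rd6+, Rd5, Rxe4, Rc4, Rb4, Rxa4+, Rd3, Rd2, Rd1, Ke2, Kd2, Kd1, g8=Q, g8=R, g8=B, g8=N, ... (list truncated; more exist).
White has legal moves and is not in check → neither.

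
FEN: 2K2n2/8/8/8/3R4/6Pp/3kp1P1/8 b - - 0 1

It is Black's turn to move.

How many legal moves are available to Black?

5

Black to move; king on d2.
In check: yes, from the white rook on d4.
Legal moves: Ke3, Kc3, Kc2, Ke1, Kc1.
Count: 5.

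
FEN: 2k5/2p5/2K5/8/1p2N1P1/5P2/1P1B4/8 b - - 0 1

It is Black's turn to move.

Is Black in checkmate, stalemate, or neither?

Black to move; black king on c8.
In check: no.
Legal moves for Black: Kd8, Kb8, b3.
Black has 3 legal moves and is not in check → neither.

neither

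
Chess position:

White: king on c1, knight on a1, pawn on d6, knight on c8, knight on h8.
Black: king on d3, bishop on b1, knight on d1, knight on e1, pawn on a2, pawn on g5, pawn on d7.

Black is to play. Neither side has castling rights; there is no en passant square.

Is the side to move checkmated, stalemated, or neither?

neither

Black to move; black king on d3.
In check: no.
Legal moves for Black: Ke4, Kd4, Kc4, Ke3, Kc3, Ke2, Nf3, Ng2, Nc2, Ne3, Nc3, Nf2, Nb2, Bc2, g4.
Black has 15 legal moves and is not in check → neither.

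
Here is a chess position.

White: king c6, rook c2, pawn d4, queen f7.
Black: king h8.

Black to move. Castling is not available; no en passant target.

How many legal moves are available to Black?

0

Black to move; king on h8.
In check: no.
Legal moves: none.
Count: 0.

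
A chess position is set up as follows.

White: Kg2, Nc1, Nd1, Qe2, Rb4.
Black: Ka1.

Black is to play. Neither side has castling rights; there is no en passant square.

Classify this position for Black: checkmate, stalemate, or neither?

Black to move; black king on a1.
In check: no.
King squares — b1: attacked by Rb4; a2: attacked by Nc1; b2: attacked by Nd1.
Legal moves for Black: none.
Not in check and no legal moves → stalemate.

stalemate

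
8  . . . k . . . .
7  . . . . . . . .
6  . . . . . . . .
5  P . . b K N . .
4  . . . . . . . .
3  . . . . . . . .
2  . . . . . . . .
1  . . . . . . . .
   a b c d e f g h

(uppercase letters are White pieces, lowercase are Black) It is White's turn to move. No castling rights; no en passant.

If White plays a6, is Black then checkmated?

no

After a6: black king on d8; in check: no.
Black is not in check, so this cannot be checkmate.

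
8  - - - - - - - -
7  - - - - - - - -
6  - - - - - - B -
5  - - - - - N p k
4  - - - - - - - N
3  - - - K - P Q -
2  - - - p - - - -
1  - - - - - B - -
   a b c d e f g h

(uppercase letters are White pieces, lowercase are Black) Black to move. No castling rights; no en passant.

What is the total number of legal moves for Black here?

Black to move; king on h5.
In check: yes, from the white bishop on g6.
Legal moves: none.
Count: 0.

0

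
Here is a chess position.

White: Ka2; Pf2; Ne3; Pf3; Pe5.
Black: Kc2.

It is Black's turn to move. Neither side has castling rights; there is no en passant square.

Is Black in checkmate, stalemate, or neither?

neither

Black to move; black king on c2.
In check: yes, from the white knight on e3.
Legal moves for Black: Kd3, Kc3, Kd2, Kc1.
Black is in check but has 4 legal moves → neither.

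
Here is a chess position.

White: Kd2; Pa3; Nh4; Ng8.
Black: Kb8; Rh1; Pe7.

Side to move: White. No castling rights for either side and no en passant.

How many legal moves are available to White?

White to move; king on d2.
In check: no.
Legal moves: Nxe7, Nh6, Nf6, Ng6, Nf5, Nf3, Ng2, Ke3, Kd3, Kc3, Ke2, Kc2, a4.
Count: 13.

13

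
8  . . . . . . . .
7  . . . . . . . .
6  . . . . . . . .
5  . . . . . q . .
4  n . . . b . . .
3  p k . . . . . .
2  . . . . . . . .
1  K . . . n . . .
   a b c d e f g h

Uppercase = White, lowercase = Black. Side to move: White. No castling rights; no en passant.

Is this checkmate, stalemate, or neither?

stalemate

White to move; white king on a1.
In check: no.
King squares — b1: attacked by Be4; a2: attacked by Kb3; b2: attacked by Pa3.
Legal moves for White: none.
Not in check and no legal moves → stalemate.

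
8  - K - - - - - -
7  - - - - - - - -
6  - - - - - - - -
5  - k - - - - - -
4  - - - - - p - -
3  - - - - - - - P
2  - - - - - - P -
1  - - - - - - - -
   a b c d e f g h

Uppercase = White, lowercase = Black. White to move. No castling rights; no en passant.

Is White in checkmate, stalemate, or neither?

neither

White to move; white king on b8.
In check: no.
Legal moves for White: Kc8, Ka8, Kc7, Kb7, Ka7, h4, g3, g4.
White has 8 legal moves and is not in check → neither.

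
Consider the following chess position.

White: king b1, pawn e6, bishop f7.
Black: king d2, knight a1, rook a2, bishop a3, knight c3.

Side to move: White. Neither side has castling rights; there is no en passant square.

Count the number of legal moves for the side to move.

White to move; king on b1.
In check: yes, from the black knight on c3.
Legal moves: none.
Count: 0.

0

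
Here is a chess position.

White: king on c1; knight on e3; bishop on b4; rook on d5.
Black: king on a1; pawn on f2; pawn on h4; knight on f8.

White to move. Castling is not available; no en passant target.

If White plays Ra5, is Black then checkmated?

After Ra5: black king on a1; in check: yes, from the white rook on a5.
King squares — b1: attacked by Kc1; a2: attacked by Ra5; b2: attacked by Kc1.
Black has no legal moves → checkmate.

yes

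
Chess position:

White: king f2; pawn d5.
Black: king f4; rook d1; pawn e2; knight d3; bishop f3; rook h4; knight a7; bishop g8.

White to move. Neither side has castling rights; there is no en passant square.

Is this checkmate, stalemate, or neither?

checkmate

White to move; white king on f2.
In check: yes, from the black knight on d3.
King squares — e1: attacked by Rd1; f1: attacked by Rd1; g1: attacked by Rd1; e2: attacked by Bf3; g2: attacked by Bf3; e3: attacked by Kf4; f3: attacked by Kf4; g3: attacked by Kf4.
Legal moves for White: none.
In check with no legal moves → checkmate.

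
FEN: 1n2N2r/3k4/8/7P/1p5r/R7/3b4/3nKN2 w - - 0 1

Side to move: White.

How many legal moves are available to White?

4

White to move; king on e1.
In check: yes, from the black bishop on d2.
Legal moves: Ke2, Kxd2, Kxd1, Nxd2.
Count: 4.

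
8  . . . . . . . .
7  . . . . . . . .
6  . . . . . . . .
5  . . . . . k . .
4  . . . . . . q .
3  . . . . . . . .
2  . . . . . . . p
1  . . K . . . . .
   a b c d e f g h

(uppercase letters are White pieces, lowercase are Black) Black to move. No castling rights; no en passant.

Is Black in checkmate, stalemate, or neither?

Black to move; black king on f5.
In check: no.
Legal moves for Black include: Kg6, Kf6, Ke6, Kg5, Ke5, Kf4, Ke4, Qg8, Qg7, Qg6, Qh5, Qg5+, Qh4, Qf4+, Qe4, Qd4, Qc4+, Qb4, ... (list truncated; more exist).
Black has legal moves and is not in check → neither.

neither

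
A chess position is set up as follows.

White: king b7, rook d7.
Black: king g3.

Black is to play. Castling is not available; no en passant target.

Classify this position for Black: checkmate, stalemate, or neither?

Black to move; black king on g3.
In check: no.
Legal moves for Black: Kh4, Kg4, Kf4, Kh3, Kf3, Kh2, Kg2, Kf2.
Black has 8 legal moves and is not in check → neither.

neither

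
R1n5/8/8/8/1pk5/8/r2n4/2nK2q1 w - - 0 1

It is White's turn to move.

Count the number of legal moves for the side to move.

0

White to move; king on d1.
In check: yes, from the black queen on g1.
Legal moves: none.
Count: 0.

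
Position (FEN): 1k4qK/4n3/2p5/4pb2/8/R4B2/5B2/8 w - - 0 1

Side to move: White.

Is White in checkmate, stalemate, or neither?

White to move; white king on h8.
In check: yes, from the black queen on g8.
King squares — g7: attacked by Qg8; h7: attacked by Bf5; g8: attacked by Ne7.
Legal moves for White: none.
In check with no legal moves → checkmate.

checkmate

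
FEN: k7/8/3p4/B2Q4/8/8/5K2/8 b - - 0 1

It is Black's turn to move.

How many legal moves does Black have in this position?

2

Black to move; king on a8.
In check: yes, from the white queen on d5.
Legal moves: Kb8, Ka7.
Count: 2.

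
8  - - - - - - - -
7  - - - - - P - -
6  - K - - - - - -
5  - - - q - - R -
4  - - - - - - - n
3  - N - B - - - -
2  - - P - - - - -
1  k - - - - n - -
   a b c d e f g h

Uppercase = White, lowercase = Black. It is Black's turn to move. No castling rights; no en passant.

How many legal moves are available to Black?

4

Black to move; king on a1.
In check: yes, from the white knight on b3.
Legal moves: Kb2, Ka2, Kb1, Qxb3+.
Count: 4.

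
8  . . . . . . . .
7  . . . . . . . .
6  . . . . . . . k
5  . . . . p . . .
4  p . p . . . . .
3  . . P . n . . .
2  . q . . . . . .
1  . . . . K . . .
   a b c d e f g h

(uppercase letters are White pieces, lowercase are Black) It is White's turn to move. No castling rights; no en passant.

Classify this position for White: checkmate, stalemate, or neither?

White to move; white king on e1.
In check: no.
King squares — d1: attacked by Ne3; f1: attacked by Ne3; d2: attacked by Qb2; e2: attacked by Qb2; f2: attacked by Qb2.
Legal moves for White: none.
Not in check and no legal moves → stalemate.

stalemate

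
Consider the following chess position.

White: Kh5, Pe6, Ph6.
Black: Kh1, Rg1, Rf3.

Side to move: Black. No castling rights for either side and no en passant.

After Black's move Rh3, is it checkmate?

After Rh3: white king on h5; in check: yes, from the black rook on h3.
King squares — g4: attacked by Rg1; h4: attacked by Rh3; g5: attacked by Rg1; g6: attacked by Rg1; h6: own pawn.
White has no legal moves → checkmate.

yes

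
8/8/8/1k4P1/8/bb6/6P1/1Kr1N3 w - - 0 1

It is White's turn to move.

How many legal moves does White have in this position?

0

White to move; king on b1.
In check: yes, from the black rook on c1.
Legal moves: none.
Count: 0.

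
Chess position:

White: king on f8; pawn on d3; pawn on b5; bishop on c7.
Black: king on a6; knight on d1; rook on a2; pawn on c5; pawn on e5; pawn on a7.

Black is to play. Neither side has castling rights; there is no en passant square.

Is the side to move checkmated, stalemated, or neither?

neither

Black to move; black king on a6.
In check: yes, from the white pawn on b5.
King squares — a5: attacked by Bc7; b5: available; b6: attacked by Bc7; a7: own pawn; b7: available.
Legal moves for Black: Kb7, Kxb5.
Black is in check but has 2 legal moves → neither.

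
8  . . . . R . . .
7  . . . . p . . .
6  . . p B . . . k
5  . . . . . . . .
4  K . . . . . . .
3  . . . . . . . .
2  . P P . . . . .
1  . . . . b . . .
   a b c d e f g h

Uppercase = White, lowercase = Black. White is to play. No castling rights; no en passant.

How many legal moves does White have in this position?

24

White to move; king on a4.
In check: no.
Legal moves: Rh8+, Rg8, Rf8, Rd8, Rc8, Rb8, Ra8, Rxe7, Bb8, Bxe7, Bc7, Be5, Bc5, Bf4+, Bb4, Bg3, Ba3, Bh2, Kb3, Ka3, c3, b3, c4, b4.
Count: 24.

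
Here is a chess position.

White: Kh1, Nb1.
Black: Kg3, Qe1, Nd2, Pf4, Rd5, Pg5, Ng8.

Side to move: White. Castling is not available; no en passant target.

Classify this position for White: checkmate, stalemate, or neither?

White to move; white king on h1.
In check: yes, from the black queen on e1.
King squares — g1: attacked by Qe1; g2: attacked by Kg3; h2: attacked by Kg3.
Legal moves for White: none.
In check with no legal moves → checkmate.

checkmate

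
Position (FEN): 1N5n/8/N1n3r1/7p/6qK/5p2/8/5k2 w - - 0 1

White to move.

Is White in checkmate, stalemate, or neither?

White to move; white king on h4.
In check: yes, from the black queen on g4.
King squares — g3: attacked by Qg4; h3: attacked by Qg4; g4: attacked by Ph5; g5: attacked by Qg4; h5: attacked by Qg4.
Legal moves for White: none.
In check with no legal moves → checkmate.

checkmate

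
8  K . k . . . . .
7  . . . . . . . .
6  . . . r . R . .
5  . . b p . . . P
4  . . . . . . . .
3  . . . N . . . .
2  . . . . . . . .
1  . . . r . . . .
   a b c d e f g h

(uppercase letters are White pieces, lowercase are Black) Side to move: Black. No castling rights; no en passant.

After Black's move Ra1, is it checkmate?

yes

After Ra1: white king on a8; in check: yes, from the black rook on a1.
King squares — a7: attacked by Ra1; b7: attacked by Kc8; b8: attacked by Kc8.
White has no legal moves → checkmate.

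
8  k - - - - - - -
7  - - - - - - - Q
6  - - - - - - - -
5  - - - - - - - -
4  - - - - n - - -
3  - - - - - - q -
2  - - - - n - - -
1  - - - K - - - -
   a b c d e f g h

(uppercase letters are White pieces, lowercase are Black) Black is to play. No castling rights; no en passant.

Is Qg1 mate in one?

After Qg1: white king on d1; in check: yes, from the black queen on g1.
White has 2 legal replies: Kxe2, Kc2.
In check but a legal move exists → not checkmate.

no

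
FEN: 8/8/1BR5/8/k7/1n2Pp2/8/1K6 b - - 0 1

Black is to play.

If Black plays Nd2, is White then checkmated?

no

After Nd2: white king on b1; in check: yes, from the black knight on d2.
White has 5 legal replies: Kc2, Kb2, Ka2, Kc1, Ka1.
In check but a legal move exists → not checkmate.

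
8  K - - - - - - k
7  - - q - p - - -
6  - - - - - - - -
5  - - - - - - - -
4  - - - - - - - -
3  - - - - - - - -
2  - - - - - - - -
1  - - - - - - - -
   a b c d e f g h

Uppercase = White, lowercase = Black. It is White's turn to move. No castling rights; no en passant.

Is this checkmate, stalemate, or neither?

White to move; white king on a8.
In check: no.
King squares — a7: attacked by Qc7; b7: attacked by Qc7; b8: attacked by Qc7.
Legal moves for White: none.
Not in check and no legal moves → stalemate.

stalemate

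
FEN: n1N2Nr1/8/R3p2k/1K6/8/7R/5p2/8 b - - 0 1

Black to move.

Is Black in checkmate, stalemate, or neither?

Black to move; black king on h6.
In check: yes, from the white rook on h3.
Legal moves for Black: Kg7, Kg5.
Black is in check but has 2 legal moves → neither.

neither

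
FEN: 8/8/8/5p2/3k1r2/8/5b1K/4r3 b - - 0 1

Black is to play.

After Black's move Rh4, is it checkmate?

After Rh4: white king on h2; in check: yes, from the black rook on h4.
White has 1 legal reply: Kg2.
In check but a legal move exists → not checkmate.

no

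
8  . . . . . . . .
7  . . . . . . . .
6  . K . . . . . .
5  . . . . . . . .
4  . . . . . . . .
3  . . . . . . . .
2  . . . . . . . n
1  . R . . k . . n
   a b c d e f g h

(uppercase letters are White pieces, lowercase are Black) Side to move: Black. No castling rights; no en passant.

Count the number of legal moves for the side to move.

Black to move; king on e1.
In check: yes, from the white rook on b1.
Legal moves: Kf2, Ke2, Kd2.
Count: 3.

3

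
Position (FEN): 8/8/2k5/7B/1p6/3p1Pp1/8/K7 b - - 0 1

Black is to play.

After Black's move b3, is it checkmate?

no

After b3: white king on a1; in check: no.
White is not in check, so this cannot be checkmate.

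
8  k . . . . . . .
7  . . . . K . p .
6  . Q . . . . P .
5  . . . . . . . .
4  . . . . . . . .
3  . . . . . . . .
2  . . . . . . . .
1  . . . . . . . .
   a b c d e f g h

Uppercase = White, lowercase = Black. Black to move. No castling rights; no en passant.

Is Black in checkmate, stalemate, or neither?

stalemate

Black to move; black king on a8.
In check: no.
King squares — a7: attacked by Qb6; b7: attacked by Qb6; b8: attacked by Qb6.
Legal moves for Black: none.
Not in check and no legal moves → stalemate.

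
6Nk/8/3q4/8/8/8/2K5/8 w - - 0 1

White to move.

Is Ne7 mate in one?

After Ne7: black king on h8; in check: no.
Black is not in check, so this cannot be checkmate.

no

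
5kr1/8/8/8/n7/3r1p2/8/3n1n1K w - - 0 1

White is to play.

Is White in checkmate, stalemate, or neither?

White to move; white king on h1.
In check: no.
King squares — g1: attacked by Rg8; g2: attacked by Pf3; h2: attacked by Nf1.
Legal moves for White: none.
Not in check and no legal moves → stalemate.

stalemate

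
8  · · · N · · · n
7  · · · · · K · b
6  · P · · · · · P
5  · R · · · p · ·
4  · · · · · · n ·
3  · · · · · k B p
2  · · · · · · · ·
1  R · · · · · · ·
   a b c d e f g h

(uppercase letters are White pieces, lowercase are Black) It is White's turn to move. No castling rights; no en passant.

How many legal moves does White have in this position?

5

White to move; king on f7.
In check: yes, from the black knight on h8.
Legal moves: Kf8, Ke8, Kg7, Ke7, Ke6.
Count: 5.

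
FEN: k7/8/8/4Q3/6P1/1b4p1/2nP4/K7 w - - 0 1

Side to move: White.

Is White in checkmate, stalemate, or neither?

White to move; white king on a1.
In check: yes, from the black knight on c2.
Legal moves for White: Kb2, Kb1.
White is in check but has 2 legal moves → neither.

neither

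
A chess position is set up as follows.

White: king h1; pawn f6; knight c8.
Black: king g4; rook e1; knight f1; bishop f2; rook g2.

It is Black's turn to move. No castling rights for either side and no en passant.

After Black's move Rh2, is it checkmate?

yes

After Rh2: white king on h1; in check: yes, from the black rook on h2.
King squares — g1: attacked by Bf2; g2: attacked by Rh2; h2: attacked by Nf1.
White has no legal moves → checkmate.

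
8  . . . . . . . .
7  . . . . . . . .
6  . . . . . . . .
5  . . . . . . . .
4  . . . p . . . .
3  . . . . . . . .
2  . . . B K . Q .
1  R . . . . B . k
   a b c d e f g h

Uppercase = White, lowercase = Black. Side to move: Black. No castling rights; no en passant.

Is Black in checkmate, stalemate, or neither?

checkmate

Black to move; black king on h1.
In check: yes, from the white queen on g2.
King squares — g1: attacked by Qg2; g2: attacked by Bf1; h2: attacked by Qg2.
Legal moves for Black: none.
In check with no legal moves → checkmate.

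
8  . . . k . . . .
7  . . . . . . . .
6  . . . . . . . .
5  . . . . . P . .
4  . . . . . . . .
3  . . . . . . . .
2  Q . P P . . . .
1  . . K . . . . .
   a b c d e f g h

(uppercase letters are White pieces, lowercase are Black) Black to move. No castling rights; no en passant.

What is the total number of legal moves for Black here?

Black to move; king on d8.
In check: no.
Legal moves: Ke8, Kc8, Ke7, Kd7, Kc7.
Count: 5.

5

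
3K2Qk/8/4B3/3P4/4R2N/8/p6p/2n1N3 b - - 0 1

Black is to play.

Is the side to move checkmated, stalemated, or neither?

checkmate

Black to move; black king on h8.
In check: yes, from the white queen on g8.
King squares — g7: attacked by Qg8; h7: attacked by Qg8; g8: attacked by Be6.
Legal moves for Black: none.
In check with no legal moves → checkmate.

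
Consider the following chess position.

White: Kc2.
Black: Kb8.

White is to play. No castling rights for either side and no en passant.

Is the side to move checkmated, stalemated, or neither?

White to move; white king on c2.
In check: no.
Legal moves for White: Kd3, Kc3, Kb3, Kd2, Kb2, Kd1, Kc1, Kb1.
White has 8 legal moves and is not in check → neither.

neither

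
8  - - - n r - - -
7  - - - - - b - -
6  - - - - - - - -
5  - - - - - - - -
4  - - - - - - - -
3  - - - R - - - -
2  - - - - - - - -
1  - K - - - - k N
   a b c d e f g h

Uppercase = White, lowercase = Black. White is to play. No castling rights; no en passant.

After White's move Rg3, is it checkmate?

no

After Rg3: black king on g1; in check: yes, from the white rook on g3.
Black has 3 legal replies: Kh2, Kxh1, Kf1.
In check but a legal move exists → not checkmate.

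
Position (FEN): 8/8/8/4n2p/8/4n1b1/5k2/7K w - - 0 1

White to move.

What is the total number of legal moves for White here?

0

White to move; king on h1.
In check: no.
Legal moves: none.
Count: 0.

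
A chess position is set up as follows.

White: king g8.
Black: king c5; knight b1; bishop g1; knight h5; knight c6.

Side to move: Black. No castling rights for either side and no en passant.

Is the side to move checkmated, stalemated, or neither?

Black to move; black king on c5.
In check: no.
Legal moves for Black include: Nd8, Nb8, Ne7+, Na7, Ne5, Na5, Nd4, Nb4, Ng7, Nf6+, Nf4, Ng3, Kd6, Kb6, Kd5, Kb5, Kd4, Kc4, ... (list truncated; more exist).
Black has legal moves and is not in check → neither.

neither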